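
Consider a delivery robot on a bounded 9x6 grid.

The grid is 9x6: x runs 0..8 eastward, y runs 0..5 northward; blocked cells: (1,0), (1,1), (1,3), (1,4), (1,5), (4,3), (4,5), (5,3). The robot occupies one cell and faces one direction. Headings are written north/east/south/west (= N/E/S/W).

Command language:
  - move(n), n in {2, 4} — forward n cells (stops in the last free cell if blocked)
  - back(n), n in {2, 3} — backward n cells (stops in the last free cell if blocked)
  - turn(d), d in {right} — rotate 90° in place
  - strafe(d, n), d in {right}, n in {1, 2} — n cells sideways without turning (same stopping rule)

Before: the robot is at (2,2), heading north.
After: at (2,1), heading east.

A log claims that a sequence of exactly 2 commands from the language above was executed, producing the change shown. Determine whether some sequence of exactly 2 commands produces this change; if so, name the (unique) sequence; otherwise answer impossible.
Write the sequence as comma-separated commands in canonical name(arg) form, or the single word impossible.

key: order matters: swapping turn(right) and strafe(right, 1) lands elsewhere
start: at (2,2), heading north
[1] after turn(right): at (2,2), heading east
[2] after strafe(right, 1): at (2,1), heading east
no rival 2-sequence matches.

turn(right), strafe(right, 1)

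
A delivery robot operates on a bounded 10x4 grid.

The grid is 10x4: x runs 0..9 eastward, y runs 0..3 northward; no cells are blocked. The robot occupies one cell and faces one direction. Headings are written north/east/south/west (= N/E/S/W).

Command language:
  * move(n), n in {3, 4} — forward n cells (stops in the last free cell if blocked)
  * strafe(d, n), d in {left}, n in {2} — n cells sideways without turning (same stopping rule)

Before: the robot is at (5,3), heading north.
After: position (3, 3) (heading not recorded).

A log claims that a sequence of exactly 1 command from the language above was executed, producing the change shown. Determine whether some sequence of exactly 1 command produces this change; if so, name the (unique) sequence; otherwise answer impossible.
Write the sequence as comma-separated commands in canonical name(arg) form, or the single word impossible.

from: at (5,3), heading north
t=1 strafe(left, 2) ⇒ at (3,3), heading north
uniquely the one of 3 1-step routes that fits.

strafe(left, 2)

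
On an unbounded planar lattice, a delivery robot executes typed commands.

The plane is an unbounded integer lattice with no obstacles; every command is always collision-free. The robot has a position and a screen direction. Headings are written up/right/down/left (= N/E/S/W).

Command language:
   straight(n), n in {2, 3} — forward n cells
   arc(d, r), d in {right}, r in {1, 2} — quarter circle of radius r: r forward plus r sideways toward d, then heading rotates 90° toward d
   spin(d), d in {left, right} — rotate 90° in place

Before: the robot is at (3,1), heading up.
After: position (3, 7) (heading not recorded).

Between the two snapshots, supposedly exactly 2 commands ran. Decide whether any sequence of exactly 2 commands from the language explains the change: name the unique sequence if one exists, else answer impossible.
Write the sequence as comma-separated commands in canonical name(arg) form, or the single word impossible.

straight(3), straight(3)

begin: at (3,1), heading up
1. straight(3) → at (3,4), heading up
2. straight(3) → at (3,7), heading up
no rival 2-sequence matches.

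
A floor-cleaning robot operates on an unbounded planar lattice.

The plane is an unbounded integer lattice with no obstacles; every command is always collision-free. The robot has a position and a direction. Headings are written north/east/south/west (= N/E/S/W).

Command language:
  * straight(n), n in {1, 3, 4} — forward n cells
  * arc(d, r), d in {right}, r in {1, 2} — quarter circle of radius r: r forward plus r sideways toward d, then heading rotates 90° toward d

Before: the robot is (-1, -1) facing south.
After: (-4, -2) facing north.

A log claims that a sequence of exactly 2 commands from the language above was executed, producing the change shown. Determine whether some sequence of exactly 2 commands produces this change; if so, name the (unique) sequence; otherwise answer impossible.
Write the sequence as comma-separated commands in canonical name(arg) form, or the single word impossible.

key: cell and facing (now N) both changed — the 2 commands mix motion and turning
initial: (-1, -1) facing south
[1] after arc(right, 2): (-3, -3) facing west
[2] after arc(right, 1): (-4, -2) facing north
no rival 2-sequence matches.

arc(right, 2), arc(right, 1)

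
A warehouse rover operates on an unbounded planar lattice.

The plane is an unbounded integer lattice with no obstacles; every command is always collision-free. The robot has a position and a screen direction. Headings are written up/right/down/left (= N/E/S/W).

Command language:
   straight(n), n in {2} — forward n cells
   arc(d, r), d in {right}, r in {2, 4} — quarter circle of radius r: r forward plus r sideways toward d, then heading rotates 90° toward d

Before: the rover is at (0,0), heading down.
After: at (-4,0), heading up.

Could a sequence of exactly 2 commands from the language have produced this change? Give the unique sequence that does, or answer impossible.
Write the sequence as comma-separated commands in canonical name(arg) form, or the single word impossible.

arc(right, 2), arc(right, 2)

key: position moved to (-4,0) AND the heading swung to N — translation plus rotation needed
begin: at (0,0), heading down
step 1 (arc(right, 2)): at (-2,-2), heading left
step 2 (arc(right, 2)): at (-4,0), heading up
no rival 2-sequence matches.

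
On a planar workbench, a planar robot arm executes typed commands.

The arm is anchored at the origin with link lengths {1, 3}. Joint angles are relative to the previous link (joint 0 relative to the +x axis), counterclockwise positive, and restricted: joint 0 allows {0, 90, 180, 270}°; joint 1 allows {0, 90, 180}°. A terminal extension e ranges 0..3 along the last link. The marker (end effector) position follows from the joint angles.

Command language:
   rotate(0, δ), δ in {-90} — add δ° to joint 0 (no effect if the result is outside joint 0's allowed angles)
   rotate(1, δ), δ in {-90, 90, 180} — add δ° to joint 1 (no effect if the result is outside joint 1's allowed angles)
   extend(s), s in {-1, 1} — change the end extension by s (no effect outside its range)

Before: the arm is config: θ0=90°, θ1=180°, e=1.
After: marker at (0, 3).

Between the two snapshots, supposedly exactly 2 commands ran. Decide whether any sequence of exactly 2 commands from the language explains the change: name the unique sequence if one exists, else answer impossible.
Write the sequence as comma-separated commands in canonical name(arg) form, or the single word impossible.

rotate(0, -90), rotate(0, -90)

initial: config: θ0=90°, θ1=180°, e=1
step 1 (rotate(0, -90)): config: θ0=0°, θ1=180°, e=1
step 2 (rotate(0, -90)): config: θ0=270°, θ1=180°, e=1
all 36 alternatives checked — unique.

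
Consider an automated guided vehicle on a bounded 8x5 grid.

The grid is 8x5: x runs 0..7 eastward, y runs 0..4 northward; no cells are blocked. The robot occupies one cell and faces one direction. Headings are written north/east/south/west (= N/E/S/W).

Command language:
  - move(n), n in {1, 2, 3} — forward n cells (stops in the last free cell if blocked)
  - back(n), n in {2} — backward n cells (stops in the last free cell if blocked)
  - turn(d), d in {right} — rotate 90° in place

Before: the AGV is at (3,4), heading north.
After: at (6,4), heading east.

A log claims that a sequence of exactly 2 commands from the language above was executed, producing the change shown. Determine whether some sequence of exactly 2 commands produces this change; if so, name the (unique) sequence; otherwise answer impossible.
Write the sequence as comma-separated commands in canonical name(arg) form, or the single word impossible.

key: order matters: swapping turn(right) and move(3) lands elsewhere
start: at (3,4), heading north
step 1 (turn(right)): at (3,4), heading east
step 2 (move(3)): at (6,4), heading east
uniquely the one of 25 2-step routes that fits.

turn(right), move(3)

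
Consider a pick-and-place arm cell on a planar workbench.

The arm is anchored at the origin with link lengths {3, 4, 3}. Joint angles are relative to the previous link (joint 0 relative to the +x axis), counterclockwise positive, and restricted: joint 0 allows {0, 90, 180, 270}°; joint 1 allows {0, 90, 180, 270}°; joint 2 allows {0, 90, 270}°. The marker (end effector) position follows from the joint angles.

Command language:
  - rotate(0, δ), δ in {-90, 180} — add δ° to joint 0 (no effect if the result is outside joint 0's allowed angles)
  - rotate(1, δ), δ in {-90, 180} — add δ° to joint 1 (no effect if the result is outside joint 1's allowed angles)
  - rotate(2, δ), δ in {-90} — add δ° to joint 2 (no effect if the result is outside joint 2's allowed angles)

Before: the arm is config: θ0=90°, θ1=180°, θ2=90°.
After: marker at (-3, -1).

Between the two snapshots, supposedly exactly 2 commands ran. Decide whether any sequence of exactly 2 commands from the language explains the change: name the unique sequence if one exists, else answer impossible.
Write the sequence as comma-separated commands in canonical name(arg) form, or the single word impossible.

rotate(2, -90), rotate(2, -90)

start: config: θ0=90°, θ1=180°, θ2=90°
t=1 rotate(2, -90) ⇒ config: θ0=90°, θ1=180°, θ2=0°
t=2 rotate(2, -90) ⇒ config: θ0=90°, θ1=180°, θ2=270°
no other 2-command option fits: unique.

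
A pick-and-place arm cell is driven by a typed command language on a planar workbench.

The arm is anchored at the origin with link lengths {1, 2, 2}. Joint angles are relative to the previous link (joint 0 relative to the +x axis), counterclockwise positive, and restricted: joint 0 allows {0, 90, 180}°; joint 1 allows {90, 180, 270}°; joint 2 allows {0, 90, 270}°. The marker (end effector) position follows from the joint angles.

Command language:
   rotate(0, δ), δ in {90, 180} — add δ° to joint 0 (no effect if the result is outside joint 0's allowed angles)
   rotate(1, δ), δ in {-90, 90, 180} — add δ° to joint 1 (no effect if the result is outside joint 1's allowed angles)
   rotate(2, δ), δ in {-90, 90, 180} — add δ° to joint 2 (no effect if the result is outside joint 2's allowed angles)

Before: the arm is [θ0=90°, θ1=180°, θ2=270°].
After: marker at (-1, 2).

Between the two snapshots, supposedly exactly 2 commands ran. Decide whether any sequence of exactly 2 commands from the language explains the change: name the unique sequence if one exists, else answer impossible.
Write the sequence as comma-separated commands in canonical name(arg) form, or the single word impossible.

key: order matters: swapping rotate(0, 90) and rotate(0, 180) lands elsewhere
initial: [θ0=90°, θ1=180°, θ2=270°]
1. rotate(0, 90) → [θ0=180°, θ1=180°, θ2=270°]
2. rotate(0, 180) → [θ0=0°, θ1=180°, θ2=270°]
uniquely the one of 64 2-step routes that fits.

rotate(0, 90), rotate(0, 180)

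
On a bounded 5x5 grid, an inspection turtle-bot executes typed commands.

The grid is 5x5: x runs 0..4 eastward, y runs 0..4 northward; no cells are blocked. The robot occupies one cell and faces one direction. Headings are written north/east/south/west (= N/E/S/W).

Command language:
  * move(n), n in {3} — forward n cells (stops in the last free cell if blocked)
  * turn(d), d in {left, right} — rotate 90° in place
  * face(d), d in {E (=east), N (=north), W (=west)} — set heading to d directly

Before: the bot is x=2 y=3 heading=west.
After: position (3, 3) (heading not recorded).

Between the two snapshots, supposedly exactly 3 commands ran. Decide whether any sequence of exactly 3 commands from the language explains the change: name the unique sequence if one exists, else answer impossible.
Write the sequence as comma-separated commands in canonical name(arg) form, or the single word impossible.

move(3), face(E), move(3)

key: the first move(3) runs into the grid edge before its full distance
from: x=2 y=3 heading=west
[1] after move(3): x=0 y=3 heading=west
[2] after face(E): x=0 y=3 heading=east
[3] after move(3): x=3 y=3 heading=east
no rival 3-sequence matches.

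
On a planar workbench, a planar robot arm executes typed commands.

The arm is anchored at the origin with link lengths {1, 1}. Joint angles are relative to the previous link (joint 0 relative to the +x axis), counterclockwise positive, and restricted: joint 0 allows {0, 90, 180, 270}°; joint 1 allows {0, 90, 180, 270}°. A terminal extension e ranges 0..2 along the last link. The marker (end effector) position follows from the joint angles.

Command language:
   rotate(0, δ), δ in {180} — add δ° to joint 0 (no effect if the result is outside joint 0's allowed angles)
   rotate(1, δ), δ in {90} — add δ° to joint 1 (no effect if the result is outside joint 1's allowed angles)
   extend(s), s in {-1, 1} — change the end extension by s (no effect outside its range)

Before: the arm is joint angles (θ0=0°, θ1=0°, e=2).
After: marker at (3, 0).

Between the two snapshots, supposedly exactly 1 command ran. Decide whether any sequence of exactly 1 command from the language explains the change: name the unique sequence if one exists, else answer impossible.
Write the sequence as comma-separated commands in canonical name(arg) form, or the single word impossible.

extend(-1)

begin: joint angles (θ0=0°, θ1=0°, e=2)
t=1 extend(-1) ⇒ joint angles (θ0=0°, θ1=0°, e=1)
no rival 1-sequence matches.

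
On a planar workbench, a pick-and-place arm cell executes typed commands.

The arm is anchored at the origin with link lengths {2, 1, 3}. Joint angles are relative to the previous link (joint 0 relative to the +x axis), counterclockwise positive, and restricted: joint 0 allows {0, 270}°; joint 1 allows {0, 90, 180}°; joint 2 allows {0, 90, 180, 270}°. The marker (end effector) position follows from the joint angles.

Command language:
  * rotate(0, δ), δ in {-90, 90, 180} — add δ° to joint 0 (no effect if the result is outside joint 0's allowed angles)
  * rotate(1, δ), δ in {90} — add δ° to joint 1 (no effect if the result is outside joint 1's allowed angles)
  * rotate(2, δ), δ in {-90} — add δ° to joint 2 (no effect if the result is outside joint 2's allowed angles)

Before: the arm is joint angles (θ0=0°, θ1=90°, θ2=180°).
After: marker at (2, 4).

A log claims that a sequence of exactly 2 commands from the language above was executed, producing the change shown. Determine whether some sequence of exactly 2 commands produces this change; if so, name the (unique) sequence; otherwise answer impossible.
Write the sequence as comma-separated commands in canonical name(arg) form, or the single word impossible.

rotate(2, -90), rotate(2, -90)

initial: joint angles (θ0=0°, θ1=90°, θ2=180°)
[1] after rotate(2, -90): joint angles (θ0=0°, θ1=90°, θ2=90°)
[2] after rotate(2, -90): joint angles (θ0=0°, θ1=90°, θ2=0°)
all 25 alternatives checked — unique.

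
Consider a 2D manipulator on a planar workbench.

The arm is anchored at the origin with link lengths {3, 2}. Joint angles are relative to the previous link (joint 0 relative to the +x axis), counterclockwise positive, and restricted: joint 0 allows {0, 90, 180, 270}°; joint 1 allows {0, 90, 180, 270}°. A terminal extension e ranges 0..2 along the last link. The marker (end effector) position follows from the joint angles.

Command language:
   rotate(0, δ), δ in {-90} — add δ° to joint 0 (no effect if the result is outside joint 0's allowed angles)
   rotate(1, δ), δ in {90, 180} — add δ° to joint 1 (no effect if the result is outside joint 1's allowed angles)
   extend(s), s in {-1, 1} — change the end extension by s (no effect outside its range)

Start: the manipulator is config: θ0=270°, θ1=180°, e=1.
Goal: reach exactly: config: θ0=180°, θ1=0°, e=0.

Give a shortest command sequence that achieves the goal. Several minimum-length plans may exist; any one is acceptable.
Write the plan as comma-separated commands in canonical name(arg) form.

extend(-1), rotate(1, 180), rotate(0, -90)

t0: config: θ0=270°, θ1=180°, e=1
[1] after extend(-1): config: θ0=270°, θ1=180°, e=0
[2] after rotate(1, 180): config: θ0=270°, θ1=0°, e=0
[3] after rotate(0, -90): config: θ0=180°, θ1=0°, e=0
minimal: 3 command(s), checked below 3.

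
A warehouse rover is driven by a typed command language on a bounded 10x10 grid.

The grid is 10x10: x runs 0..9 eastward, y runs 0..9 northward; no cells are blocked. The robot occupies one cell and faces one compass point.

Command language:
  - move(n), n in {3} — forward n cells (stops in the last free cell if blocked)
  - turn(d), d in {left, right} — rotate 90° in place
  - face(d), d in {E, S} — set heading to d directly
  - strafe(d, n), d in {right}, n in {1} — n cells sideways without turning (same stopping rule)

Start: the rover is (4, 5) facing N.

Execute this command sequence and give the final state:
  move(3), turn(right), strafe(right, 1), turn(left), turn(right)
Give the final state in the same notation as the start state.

(4, 7) facing E

start: (4, 5) facing N
1. move(3) → (4, 8) facing N
2. turn(right) → (4, 8) facing E
3. strafe(right, 1) → (4, 7) facing E
4. turn(left) → (4, 7) facing N
5. turn(right) → (4, 7) facing E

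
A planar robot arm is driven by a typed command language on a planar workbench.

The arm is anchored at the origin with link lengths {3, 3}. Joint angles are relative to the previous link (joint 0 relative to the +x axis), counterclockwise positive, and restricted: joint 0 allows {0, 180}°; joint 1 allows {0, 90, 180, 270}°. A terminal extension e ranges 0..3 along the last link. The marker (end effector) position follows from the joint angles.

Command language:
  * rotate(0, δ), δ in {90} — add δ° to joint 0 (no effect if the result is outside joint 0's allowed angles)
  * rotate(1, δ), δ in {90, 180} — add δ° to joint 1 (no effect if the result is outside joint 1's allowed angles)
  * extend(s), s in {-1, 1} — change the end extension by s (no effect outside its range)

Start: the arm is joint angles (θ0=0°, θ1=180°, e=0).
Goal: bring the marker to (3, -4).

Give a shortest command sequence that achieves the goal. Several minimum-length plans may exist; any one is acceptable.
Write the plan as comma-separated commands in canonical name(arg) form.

start: joint angles (θ0=0°, θ1=180°, e=0)
step 1 (extend(1)): joint angles (θ0=0°, θ1=180°, e=1)
step 2 (rotate(1, 90)): joint angles (θ0=0°, θ1=270°, e=1)
shorter routes all fall short; 2 is best.

extend(1), rotate(1, 90)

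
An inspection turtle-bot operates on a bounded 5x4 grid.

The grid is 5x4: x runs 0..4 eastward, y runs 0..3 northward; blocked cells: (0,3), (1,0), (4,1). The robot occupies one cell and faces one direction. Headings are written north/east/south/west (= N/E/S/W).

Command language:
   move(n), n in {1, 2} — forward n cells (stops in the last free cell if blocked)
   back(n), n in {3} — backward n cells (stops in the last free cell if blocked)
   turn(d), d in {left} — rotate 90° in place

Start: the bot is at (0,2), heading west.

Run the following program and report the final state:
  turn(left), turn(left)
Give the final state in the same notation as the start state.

t0: at (0,2), heading west
t=1 turn(left) ⇒ at (0,2), heading south
t=2 turn(left) ⇒ at (0,2), heading east

at (0,2), heading east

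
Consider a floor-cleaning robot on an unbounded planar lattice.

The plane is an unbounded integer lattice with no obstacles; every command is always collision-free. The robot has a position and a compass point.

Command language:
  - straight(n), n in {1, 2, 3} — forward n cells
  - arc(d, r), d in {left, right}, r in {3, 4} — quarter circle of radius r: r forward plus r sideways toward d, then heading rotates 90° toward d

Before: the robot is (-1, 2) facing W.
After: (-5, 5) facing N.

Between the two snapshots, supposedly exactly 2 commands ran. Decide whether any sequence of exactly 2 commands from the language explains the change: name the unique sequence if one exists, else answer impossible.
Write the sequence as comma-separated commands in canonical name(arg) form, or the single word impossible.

straight(1), arc(right, 3)

key: cell and facing (now N) both changed — the 2 commands mix motion and turning
initial: (-1, 2) facing W
[1] after straight(1): (-2, 2) facing W
[2] after arc(right, 3): (-5, 5) facing N
no rival 2-sequence matches.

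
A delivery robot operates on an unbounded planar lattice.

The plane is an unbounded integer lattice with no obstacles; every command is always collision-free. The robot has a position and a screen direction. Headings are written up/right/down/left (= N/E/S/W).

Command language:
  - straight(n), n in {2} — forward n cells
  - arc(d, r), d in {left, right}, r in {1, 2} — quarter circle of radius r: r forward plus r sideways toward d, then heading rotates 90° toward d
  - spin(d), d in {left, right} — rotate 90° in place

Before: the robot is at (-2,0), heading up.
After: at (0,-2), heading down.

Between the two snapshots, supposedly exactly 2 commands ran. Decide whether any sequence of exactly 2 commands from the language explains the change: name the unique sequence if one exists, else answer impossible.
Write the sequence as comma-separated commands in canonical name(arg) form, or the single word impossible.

spin(right), arc(right, 2)

key: order matters: swapping spin(right) and arc(right, 2) lands elsewhere
initial: at (-2,0), heading up
[1] after spin(right): at (-2,0), heading right
[2] after arc(right, 2): at (0,-2), heading down
all 49 alternatives checked — unique.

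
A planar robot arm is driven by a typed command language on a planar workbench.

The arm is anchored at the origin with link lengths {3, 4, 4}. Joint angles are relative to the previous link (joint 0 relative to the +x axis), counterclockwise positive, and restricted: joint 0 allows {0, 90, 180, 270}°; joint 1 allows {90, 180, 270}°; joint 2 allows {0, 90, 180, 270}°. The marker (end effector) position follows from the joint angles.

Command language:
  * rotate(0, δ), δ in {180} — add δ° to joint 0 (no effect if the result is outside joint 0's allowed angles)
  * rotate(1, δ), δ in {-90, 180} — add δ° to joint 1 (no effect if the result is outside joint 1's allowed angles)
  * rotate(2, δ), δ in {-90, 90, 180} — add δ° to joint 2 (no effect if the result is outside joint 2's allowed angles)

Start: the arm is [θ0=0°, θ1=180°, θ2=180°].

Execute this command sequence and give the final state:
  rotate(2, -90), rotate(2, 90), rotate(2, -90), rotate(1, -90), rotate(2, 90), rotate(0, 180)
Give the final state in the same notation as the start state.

[θ0=180°, θ1=90°, θ2=180°]

from: [θ0=0°, θ1=180°, θ2=180°]
[1] after rotate(2, -90): [θ0=0°, θ1=180°, θ2=90°]
[2] after rotate(2, 90): [θ0=0°, θ1=180°, θ2=180°]
[3] after rotate(2, -90): [θ0=0°, θ1=180°, θ2=90°]
[4] after rotate(1, -90): [θ0=0°, θ1=90°, θ2=90°]
[5] after rotate(2, 90): [θ0=0°, θ1=90°, θ2=180°]
[6] after rotate(0, 180): [θ0=180°, θ1=90°, θ2=180°]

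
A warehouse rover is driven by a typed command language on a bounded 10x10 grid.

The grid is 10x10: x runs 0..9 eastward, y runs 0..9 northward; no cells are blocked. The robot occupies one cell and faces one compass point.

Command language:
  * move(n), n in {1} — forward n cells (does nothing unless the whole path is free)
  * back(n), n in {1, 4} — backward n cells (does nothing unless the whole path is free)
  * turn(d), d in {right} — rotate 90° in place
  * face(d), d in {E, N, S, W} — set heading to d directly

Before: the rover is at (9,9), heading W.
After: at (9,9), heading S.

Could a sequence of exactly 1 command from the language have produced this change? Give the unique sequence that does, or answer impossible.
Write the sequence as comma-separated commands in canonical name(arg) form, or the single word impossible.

key: parked at (9,9) the whole time — nothing moves the robot
initial: at (9,9), heading W
1. face(S) → at (9,9), heading S
uniquely the one of 8 1-step routes that fits.

face(S)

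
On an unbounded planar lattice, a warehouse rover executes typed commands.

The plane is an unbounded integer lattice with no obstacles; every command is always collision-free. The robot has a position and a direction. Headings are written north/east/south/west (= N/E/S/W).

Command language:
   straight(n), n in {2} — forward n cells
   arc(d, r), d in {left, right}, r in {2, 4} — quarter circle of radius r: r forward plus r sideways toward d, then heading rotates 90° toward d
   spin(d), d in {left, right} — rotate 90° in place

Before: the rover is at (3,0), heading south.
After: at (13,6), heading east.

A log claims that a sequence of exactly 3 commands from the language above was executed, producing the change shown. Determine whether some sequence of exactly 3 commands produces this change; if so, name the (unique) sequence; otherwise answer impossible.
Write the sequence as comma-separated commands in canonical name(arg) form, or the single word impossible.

arc(left, 2), arc(left, 4), arc(right, 4)

key: order matters: swapping arc(left, 2) and arc(right, 4) lands elsewhere
initial: at (3,0), heading south
t=1 arc(left, 2) ⇒ at (5,-2), heading east
t=2 arc(left, 4) ⇒ at (9,2), heading north
t=3 arc(right, 4) ⇒ at (13,6), heading east
no other 3-command option fits: unique.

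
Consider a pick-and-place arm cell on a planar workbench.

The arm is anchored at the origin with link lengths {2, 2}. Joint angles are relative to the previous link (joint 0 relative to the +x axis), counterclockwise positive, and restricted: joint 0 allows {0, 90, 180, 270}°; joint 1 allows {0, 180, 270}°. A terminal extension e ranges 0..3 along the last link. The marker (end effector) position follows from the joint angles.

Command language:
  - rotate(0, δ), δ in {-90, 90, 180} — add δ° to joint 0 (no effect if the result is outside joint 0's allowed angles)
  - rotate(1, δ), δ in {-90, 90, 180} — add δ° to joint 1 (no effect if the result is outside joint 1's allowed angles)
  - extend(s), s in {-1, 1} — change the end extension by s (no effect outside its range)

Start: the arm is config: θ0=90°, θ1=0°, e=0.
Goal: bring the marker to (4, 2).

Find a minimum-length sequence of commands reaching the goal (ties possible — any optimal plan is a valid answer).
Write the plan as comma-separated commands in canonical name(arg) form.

extend(1), extend(1), rotate(1, -90)

start: config: θ0=90°, θ1=0°, e=0
step 1 (extend(1)): config: θ0=90°, θ1=0°, e=1
step 2 (extend(1)): config: θ0=90°, θ1=0°, e=2
step 3 (rotate(1, -90)): config: θ0=90°, θ1=270°, e=2
minimal: 3 command(s), checked below 3.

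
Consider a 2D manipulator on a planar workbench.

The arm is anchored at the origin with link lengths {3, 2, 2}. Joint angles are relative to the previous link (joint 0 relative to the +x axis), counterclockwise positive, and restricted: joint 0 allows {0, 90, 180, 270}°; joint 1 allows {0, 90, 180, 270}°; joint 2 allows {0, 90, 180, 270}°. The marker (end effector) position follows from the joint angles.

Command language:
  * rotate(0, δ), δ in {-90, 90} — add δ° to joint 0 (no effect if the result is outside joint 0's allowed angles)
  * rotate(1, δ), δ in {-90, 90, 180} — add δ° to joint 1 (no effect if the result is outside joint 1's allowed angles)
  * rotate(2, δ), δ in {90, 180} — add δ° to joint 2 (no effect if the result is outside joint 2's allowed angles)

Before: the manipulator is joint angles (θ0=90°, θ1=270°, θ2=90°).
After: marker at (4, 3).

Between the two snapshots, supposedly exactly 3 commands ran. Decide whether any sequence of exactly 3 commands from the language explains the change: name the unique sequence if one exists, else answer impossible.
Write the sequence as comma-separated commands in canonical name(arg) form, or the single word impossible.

from: joint angles (θ0=90°, θ1=270°, θ2=90°)
[1] after rotate(2, 90): joint angles (θ0=90°, θ1=270°, θ2=180°)
[2] after rotate(2, 90): joint angles (θ0=90°, θ1=270°, θ2=270°)
[3] after rotate(2, 90): joint angles (θ0=90°, θ1=270°, θ2=0°)
no rival 3-sequence matches.

rotate(2, 90), rotate(2, 90), rotate(2, 90)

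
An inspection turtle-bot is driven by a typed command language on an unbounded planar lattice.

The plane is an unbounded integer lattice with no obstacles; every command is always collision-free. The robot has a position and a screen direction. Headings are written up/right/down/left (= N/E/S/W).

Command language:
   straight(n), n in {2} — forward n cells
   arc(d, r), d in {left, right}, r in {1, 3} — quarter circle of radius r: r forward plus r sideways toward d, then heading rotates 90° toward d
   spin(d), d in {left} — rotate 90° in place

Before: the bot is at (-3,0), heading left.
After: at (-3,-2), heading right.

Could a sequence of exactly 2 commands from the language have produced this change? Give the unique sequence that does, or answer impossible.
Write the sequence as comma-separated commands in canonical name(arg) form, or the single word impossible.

arc(left, 1), arc(left, 1)

key: position moved to (-3,-2) AND the heading swung to E — translation plus rotation needed
initial: at (-3,0), heading left
step 1 (arc(left, 1)): at (-4,-1), heading down
step 2 (arc(left, 1)): at (-3,-2), heading right
uniquely the one of 36 2-step routes that fits.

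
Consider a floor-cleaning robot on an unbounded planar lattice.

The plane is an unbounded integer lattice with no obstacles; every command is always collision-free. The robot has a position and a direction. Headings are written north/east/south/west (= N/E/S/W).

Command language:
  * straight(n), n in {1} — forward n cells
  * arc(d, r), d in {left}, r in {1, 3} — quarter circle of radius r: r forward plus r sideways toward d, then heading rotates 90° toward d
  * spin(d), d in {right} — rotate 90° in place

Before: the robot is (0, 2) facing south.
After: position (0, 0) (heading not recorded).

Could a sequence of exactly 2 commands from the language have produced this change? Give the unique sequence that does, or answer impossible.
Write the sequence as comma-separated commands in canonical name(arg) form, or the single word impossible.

straight(1), straight(1)

from: (0, 2) facing south
step 1 (straight(1)): (0, 1) facing south
step 2 (straight(1)): (0, 0) facing south
uniquely the one of 16 2-step routes that fits.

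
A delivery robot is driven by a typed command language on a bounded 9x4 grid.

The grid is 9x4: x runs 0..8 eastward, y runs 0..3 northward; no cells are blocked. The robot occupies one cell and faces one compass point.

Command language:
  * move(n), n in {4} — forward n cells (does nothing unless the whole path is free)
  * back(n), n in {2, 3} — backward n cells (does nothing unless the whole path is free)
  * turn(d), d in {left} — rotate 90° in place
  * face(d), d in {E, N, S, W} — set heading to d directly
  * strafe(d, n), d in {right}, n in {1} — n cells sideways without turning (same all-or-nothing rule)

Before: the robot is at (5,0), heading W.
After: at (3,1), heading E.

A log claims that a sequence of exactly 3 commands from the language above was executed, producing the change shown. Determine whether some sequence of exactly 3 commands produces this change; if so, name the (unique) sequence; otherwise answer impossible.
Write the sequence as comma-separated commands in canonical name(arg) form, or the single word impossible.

strafe(right, 1), face(E), back(2)

key: position moved to (3,1) AND the heading swung to E — translation plus rotation needed
start: at (5,0), heading W
t=1 strafe(right, 1) ⇒ at (5,1), heading W
t=2 face(E) ⇒ at (5,1), heading E
t=3 back(2) ⇒ at (3,1), heading E
no other 3-command option fits: unique.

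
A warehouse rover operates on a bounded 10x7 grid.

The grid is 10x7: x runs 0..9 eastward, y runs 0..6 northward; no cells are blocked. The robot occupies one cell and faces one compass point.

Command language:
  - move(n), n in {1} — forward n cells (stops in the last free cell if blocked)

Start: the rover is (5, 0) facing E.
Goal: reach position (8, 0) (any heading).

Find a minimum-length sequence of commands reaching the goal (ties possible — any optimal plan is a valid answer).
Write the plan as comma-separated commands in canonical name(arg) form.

from: (5, 0) facing E
[1] after move(1): (6, 0) facing E
[2] after move(1): (7, 0) facing E
[3] after move(1): (8, 0) facing E
shorter routes all fall short; 3 is best.

move(1), move(1), move(1)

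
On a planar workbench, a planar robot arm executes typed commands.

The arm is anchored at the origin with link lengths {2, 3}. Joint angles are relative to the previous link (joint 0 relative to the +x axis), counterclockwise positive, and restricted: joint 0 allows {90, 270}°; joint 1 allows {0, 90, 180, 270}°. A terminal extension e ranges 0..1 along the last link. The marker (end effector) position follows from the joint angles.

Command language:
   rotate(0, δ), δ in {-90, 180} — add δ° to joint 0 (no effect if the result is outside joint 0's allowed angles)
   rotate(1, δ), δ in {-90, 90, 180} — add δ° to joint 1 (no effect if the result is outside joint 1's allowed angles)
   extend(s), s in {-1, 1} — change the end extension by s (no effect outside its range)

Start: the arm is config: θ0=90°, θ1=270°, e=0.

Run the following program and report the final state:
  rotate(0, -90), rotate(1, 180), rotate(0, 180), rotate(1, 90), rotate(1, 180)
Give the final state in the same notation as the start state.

start: config: θ0=90°, θ1=270°, e=0
1. rotate(0, -90) → config: θ0=90°, θ1=270°, e=0
2. rotate(1, 180) → config: θ0=90°, θ1=90°, e=0
3. rotate(0, 180) → config: θ0=270°, θ1=90°, e=0
4. rotate(1, 90) → config: θ0=270°, θ1=180°, e=0
5. rotate(1, 180) → config: θ0=270°, θ1=0°, e=0

config: θ0=270°, θ1=0°, e=0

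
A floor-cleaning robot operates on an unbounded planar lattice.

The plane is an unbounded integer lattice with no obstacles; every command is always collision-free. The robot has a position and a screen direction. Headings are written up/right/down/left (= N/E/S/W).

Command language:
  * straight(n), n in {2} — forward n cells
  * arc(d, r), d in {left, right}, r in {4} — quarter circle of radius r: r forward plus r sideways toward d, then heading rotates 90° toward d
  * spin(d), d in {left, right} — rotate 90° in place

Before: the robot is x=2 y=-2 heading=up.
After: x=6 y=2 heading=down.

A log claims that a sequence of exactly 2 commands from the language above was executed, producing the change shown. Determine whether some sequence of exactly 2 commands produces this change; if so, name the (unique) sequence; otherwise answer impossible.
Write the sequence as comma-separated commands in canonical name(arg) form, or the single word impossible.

key: cell and facing (now S) both changed — the 2 commands mix motion and turning
begin: x=2 y=-2 heading=up
1. arc(right, 4) → x=6 y=2 heading=right
2. spin(right) → x=6 y=2 heading=down
no other 2-command option fits: unique.

arc(right, 4), spin(right)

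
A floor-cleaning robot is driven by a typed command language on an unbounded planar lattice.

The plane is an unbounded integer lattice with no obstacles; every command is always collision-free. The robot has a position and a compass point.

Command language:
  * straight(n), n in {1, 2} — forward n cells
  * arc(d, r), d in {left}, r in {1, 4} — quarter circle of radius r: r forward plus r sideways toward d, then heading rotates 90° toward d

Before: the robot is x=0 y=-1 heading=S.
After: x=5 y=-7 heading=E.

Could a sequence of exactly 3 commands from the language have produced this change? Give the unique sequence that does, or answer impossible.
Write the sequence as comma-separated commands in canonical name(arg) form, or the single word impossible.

straight(2), arc(left, 4), straight(1)

key: running straight(1) before straight(2) would end elsewhere — order is forced
begin: x=0 y=-1 heading=S
1. straight(2) → x=0 y=-3 heading=S
2. arc(left, 4) → x=4 y=-7 heading=E
3. straight(1) → x=5 y=-7 heading=E
no other 3-command option fits: unique.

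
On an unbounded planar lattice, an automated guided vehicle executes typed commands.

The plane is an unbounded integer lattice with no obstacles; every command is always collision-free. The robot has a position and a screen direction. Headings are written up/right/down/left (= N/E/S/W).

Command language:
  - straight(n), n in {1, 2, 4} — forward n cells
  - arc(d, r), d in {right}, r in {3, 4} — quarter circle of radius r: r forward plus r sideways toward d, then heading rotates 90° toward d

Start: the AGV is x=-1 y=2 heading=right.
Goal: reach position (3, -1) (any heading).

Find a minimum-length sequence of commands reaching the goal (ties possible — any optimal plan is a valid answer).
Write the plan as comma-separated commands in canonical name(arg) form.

from: x=-1 y=2 heading=right
t=1 straight(1) ⇒ x=0 y=2 heading=right
t=2 arc(right, 3) ⇒ x=3 y=-1 heading=down
shorter routes all fall short; 2 is best.

straight(1), arc(right, 3)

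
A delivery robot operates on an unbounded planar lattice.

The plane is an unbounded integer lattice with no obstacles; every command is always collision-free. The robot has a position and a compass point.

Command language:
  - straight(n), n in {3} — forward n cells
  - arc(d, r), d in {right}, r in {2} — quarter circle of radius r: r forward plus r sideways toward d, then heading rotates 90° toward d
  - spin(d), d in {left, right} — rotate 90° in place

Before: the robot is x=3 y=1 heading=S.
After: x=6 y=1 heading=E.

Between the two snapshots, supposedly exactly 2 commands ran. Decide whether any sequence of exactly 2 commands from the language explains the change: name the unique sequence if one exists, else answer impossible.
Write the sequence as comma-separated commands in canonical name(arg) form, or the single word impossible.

spin(left), straight(3)

key: running straight(3) before spin(left) would end elsewhere — order is forced
t0: x=3 y=1 heading=S
[1] after spin(left): x=3 y=1 heading=E
[2] after straight(3): x=6 y=1 heading=E
no rival 2-sequence matches.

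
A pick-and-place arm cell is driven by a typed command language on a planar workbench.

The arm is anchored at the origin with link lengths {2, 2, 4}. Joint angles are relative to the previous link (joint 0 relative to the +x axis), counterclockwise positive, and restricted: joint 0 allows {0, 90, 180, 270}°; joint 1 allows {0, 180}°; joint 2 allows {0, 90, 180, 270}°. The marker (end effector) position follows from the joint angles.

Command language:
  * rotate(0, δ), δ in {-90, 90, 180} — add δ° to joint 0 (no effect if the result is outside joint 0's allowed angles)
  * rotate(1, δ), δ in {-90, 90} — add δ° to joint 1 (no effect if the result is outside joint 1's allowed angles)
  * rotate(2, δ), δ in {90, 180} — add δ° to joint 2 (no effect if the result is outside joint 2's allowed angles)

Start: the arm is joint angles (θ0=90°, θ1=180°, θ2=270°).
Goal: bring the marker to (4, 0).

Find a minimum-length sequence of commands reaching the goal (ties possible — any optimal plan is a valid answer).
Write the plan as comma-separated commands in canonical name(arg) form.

t0: joint angles (θ0=90°, θ1=180°, θ2=270°)
[1] after rotate(2, 180): joint angles (θ0=90°, θ1=180°, θ2=90°)
no 0-step plan works, so 1 is optimal.

rotate(2, 180)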